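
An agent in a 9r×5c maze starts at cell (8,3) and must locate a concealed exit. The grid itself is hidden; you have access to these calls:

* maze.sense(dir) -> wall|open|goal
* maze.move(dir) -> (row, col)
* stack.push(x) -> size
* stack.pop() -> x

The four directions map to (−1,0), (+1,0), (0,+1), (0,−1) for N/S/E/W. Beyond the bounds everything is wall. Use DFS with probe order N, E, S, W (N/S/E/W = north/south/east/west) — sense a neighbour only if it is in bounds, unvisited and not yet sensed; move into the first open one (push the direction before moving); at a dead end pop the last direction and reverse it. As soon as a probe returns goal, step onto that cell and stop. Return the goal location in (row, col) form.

Now I run maze.sense(dir='north'), → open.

I run stack.push(x='north'), yielding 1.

I use maze.move(dir='north'), which returns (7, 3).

I invoke maze.sense(dir='north'), : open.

Now I run stack.push(x='north'), which returns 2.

I use maze.move(dir='north'), and see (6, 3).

I call maze.sense(dir='north'), giving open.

Invoking stack.push(x='north'), and observe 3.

I invoke maze.move(dir='north'), yielding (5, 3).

Now I run maze.sense(dir='north'), and see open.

I invoke stack.push(x='north'), and observe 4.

Invoking maze.move(dir='north'), and see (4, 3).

Calling maze.sense(dir='north'), which returns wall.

Calling maze.sense(dir='east'), — result: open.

I call stack.push(x='east'), : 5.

I run maze.move(dir='east'), giving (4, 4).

Now I run maze.sense(dir='north'), : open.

Now I run stack.push(x='north'), giving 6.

Now I run maze.move(dir='north'), and see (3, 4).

I use maze.sense(dir='north'), → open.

I use stack.push(x='north'), which returns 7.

Invoking maze.move(dir='north'), → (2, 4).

I try maze.sense(dir='north'), giving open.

Then stack.push(x='north'), yielding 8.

Invoking maze.move(dir='north'), and see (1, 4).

I invoke maze.sense(dir='north'), and see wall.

Invoking maze.sense(dir='west'), : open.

Now I run stack.push(x='west'), : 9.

I try maze.move(dir='west'), and get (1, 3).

Next I call maze.sense(dir='north'), — result: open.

Calling stack.push(x='north'), → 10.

I use maze.move(dir='north'), and see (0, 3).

I run maze.sense(dir='west'), → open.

Invoking stack.push(x='west'), and see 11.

Using maze.move(dir='west'), giving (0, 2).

Then maze.sense(dir='south'), yielding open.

I call stack.push(x='south'), — result: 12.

Next I call maze.move(dir='south'), — result: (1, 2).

Now I run maze.sense(dir='south'), : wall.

Calling maze.sense(dir='west'), and observe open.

Calling stack.push(x='west'), which returns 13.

I use maze.move(dir='west'), which returns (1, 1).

I run maze.sense(dir='north'), and observe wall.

Invoking maze.sense(dir='south'), and get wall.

I run maze.sense(dir='west'), and observe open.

I use stack.push(x='west'), yielding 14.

I use maze.move(dir='west'), → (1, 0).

I invoke maze.sense(dir='north'), : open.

Then stack.push(x='north'), and see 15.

Calling maze.move(dir='north'), — result: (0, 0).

Then stack.pop(), yielding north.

I run maze.move(dir='south'), and observe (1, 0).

Using maze.sense(dir='south'), and observe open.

I use stack.push(x='south'), → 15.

Invoking maze.move(dir='south'), giving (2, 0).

I invoke maze.sense(dir='south'), and see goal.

Now I run maze.move(dir='south'), — result: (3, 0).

Answer: (3, 0)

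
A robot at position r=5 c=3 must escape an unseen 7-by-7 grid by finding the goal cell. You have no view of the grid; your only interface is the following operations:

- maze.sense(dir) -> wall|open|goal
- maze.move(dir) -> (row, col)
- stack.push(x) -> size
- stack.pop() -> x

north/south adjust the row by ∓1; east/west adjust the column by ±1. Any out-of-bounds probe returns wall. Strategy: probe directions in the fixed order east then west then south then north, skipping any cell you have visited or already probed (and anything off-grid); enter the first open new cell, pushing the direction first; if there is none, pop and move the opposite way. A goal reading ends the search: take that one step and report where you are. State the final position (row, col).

// maze.sense(dir→east) : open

// stack.push(x→east) : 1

// maze.move(dir→east) : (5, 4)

// maze.sense(dir→east) : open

// stack.push(x→east) : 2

// maze.move(dir→east) : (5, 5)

// maze.sense(dir→east) : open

// stack.push(x→east) : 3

// maze.move(dir→east) : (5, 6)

// maze.sense(dir→south) : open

// stack.push(x→south) : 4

// maze.move(dir→south) : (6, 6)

// maze.sense(dir→west) : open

// stack.push(x→west) : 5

// maze.move(dir→west) : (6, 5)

// maze.sense(dir→west) : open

// stack.push(x→west) : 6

// maze.move(dir→west) : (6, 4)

// maze.sense(dir→west) : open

// stack.push(x→west) : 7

// maze.move(dir→west) : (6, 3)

// maze.sense(dir→west) : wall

// stack.pop() : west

// maze.move(dir→east) : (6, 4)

// stack.pop() : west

// maze.move(dir→east) : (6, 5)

// stack.pop() : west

// maze.move(dir→east) : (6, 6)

// stack.pop() : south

// maze.move(dir→north) : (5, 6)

// maze.sense(dir→north) : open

// stack.push(x→north) : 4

// maze.move(dir→north) : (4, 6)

// maze.sense(dir→west) : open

// stack.push(x→west) : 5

// maze.move(dir→west) : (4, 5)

// maze.sense(dir→west) : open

// stack.push(x→west) : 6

// maze.move(dir→west) : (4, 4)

// maze.sense(dir→west) : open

// stack.push(x→west) : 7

// maze.move(dir→west) : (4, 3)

// maze.sense(dir→west) : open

// stack.push(x→west) : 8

// maze.move(dir→west) : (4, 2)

// maze.sense(dir→west) : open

// stack.push(x→west) : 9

// maze.move(dir→west) : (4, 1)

// maze.sense(dir→west) : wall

// maze.sense(dir→south) : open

// stack.push(x→south) : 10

// maze.move(dir→south) : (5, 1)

// maze.sense(dir→east) : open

// stack.push(x→east) : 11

// maze.move(dir→east) : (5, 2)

// stack.pop() : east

// maze.move(dir→west) : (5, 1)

// maze.sense(dir→west) : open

// stack.push(x→west) : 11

// maze.move(dir→west) : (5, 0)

// maze.sense(dir→south) : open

// stack.push(x→south) : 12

// maze.move(dir→south) : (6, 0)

// maze.sense(dir→east) : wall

// stack.pop() : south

// maze.move(dir→north) : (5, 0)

// stack.pop() : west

// maze.move(dir→east) : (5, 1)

// stack.pop() : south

// maze.move(dir→north) : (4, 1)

// maze.sense(dir→north) : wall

// stack.pop() : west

// maze.move(dir→east) : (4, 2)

// maze.sense(dir→north) : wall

// stack.pop() : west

// maze.move(dir→east) : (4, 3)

// maze.sense(dir→north) : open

// stack.push(x→north) : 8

// maze.move(dir→north) : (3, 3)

// maze.sense(dir→east) : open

// stack.push(x→east) : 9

// maze.move(dir→east) : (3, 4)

// maze.sense(dir→east) : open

// stack.push(x→east) : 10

// maze.move(dir→east) : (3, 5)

// maze.sense(dir→east) : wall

// maze.sense(dir→north) : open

// stack.push(x→north) : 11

// maze.move(dir→north) : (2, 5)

// maze.sense(dir→east) : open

// stack.push(x→east) : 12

// maze.move(dir→east) : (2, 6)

// maze.sense(dir→north) : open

// stack.push(x→north) : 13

// maze.move(dir→north) : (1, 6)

// maze.sense(dir→west) : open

// stack.push(x→west) : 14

// maze.move(dir→west) : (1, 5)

// maze.sense(dir→west) : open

// stack.push(x→west) : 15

// maze.move(dir→west) : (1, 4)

// maze.sense(dir→west) : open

// stack.push(x→west) : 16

// maze.move(dir→west) : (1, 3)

// maze.sense(dir→west) : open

// stack.push(x→west) : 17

// maze.move(dir→west) : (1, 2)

// maze.sense(dir→west) : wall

// maze.sense(dir→south) : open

// stack.push(x→south) : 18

// maze.move(dir→south) : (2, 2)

// maze.sense(dir→east) : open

// stack.push(x→east) : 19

// maze.move(dir→east) : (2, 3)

// maze.sense(dir→east) : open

// stack.push(x→east) : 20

// maze.move(dir→east) : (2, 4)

// stack.pop() : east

// maze.move(dir→west) : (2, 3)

// stack.pop() : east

// maze.move(dir→west) : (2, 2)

// maze.sense(dir→west) : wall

// stack.pop() : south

// maze.move(dir→north) : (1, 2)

// maze.sense(dir→north) : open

// stack.push(x→north) : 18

// maze.move(dir→north) : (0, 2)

// maze.sense(dir→east) : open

// stack.push(x→east) : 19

// maze.move(dir→east) : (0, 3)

// maze.sense(dir→east) : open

// stack.push(x→east) : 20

// maze.move(dir→east) : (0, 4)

// maze.sense(dir→east) : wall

// stack.pop() : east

// maze.move(dir→west) : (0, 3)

// stack.pop() : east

// maze.move(dir→west) : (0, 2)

// maze.sense(dir→west) : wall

// stack.pop() : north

// maze.move(dir→south) : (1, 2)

// stack.pop() : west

// maze.move(dir→east) : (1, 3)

// stack.pop() : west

// maze.move(dir→east) : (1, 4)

// stack.pop() : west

// maze.move(dir→east) : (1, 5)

// stack.pop() : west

// maze.move(dir→east) : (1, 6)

// maze.sense(dir→north) : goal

// maze.move(dir→north) : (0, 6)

Answer: (0, 6)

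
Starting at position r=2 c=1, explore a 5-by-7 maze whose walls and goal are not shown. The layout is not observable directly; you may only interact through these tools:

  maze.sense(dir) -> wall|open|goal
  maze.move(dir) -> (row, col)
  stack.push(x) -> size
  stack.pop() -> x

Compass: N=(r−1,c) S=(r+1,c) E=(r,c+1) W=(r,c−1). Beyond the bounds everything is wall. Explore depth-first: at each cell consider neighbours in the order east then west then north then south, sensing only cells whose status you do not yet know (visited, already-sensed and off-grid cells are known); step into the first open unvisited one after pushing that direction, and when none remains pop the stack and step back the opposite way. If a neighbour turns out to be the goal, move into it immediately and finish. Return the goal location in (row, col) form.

Next I call sense(dir=east), and observe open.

I call push(x=east), and see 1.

Now I run move(dir=east), which returns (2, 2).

Calling sense(dir=east), — result: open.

I try push(x=east), : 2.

Then move(dir=east), and observe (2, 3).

I call sense(dir=east), and observe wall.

Invoking sense(dir=north), → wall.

I invoke sense(dir=south), : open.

Now I run push(x=south), which returns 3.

I use move(dir=south), which returns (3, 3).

I invoke sense(dir=east), → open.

I try push(x=east), → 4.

I try move(dir=east), — result: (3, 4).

I try sense(dir=east), → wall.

I run sense(dir=south), and get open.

Using push(x=south), — result: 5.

I call move(dir=south), — result: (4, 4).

Then sense(dir=east), giving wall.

Invoking sense(dir=west), which returns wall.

I run pop(), which returns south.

I use move(dir=north), giving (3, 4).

I call pop(), and see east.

I run move(dir=west), which returns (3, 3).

I try sense(dir=west), and see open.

Now I run push(x=west), → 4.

I invoke move(dir=west), which returns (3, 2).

I use sense(dir=west), giving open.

Then push(x=west), and observe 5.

Using move(dir=west), which returns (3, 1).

I use sense(dir=west), yielding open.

I use push(x=west), and observe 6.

Calling move(dir=west), which returns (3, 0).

I try sense(dir=north), — result: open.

I invoke push(x=north), and get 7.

I invoke move(dir=north), → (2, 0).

I try sense(dir=north), → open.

I run push(x=north), which returns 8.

I invoke move(dir=north), — result: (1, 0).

Using sense(dir=east), : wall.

Using sense(dir=north), — result: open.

Using push(x=north), giving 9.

I call move(dir=north), and get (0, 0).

I run sense(dir=east), which returns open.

I run push(x=east), giving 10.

I try move(dir=east), and observe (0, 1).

Next I call sense(dir=east), yielding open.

I use push(x=east), : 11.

I run move(dir=east), which returns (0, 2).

Invoking sense(dir=east), — result: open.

Then push(x=east), which returns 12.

Now I run move(dir=east), : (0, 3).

I run sense(dir=east), yielding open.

Invoking push(x=east), giving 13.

I try move(dir=east), : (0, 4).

Then sense(dir=east), which returns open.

I invoke push(x=east), yielding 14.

I try move(dir=east), yielding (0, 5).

I run sense(dir=east), → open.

I invoke push(x=east), : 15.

I invoke move(dir=east), and see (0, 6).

Now I run sense(dir=south), and see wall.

Using pop, yielding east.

Next I call move(dir=west), → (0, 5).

Next I call sense(dir=south), yielding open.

Invoking push(x=south), giving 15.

I try move(dir=south), → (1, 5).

I use sense(dir=west), yielding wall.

Calling sense(dir=south), giving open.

I use push(x=south), → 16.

Using move(dir=south), yielding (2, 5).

I run sense(dir=east), — result: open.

I invoke push(x=east), which returns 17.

Invoking move(dir=east), → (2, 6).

Invoking sense(dir=south), → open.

I try push(x=south), which returns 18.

Now I run move(dir=south), and see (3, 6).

Invoking sense(dir=south), → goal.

I try move(dir=south), and see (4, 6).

Answer: (4, 6)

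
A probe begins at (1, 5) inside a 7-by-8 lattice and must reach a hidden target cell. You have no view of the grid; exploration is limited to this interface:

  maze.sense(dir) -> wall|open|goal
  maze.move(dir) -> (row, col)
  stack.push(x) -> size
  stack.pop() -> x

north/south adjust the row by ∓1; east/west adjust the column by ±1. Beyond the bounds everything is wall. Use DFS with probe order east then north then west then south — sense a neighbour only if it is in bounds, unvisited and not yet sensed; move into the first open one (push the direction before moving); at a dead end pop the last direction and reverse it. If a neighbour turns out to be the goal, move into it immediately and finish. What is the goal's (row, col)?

Action: maze.sense[dir→east]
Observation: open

Action: stack.push[x→east]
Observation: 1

Action: maze.move[dir→east]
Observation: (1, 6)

Action: maze.sense[dir→east]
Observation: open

Action: stack.push[x→east]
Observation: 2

Action: maze.move[dir→east]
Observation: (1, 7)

Action: maze.sense[dir→north]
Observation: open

Action: stack.push[x→north]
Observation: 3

Action: maze.move[dir→north]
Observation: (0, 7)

Action: maze.sense[dir→west]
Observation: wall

Action: stack.pop[]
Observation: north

Action: maze.move[dir→south]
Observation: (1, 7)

Action: maze.sense[dir→south]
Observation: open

Action: stack.push[x→south]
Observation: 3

Action: maze.move[dir→south]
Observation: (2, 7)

Action: maze.sense[dir→west]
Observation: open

Action: stack.push[x→west]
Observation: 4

Action: maze.move[dir→west]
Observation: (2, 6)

Action: maze.sense[dir→west]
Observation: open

Action: stack.push[x→west]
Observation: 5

Action: maze.move[dir→west]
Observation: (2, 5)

Action: maze.sense[dir→west]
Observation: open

Action: stack.push[x→west]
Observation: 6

Action: maze.move[dir→west]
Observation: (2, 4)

Action: maze.sense[dir→north]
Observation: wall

Action: maze.sense[dir→west]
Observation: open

Action: stack.push[x→west]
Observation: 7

Action: maze.move[dir→west]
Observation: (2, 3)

Action: maze.sense[dir→north]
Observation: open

Action: stack.push[x→north]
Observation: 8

Action: maze.move[dir→north]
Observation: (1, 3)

Action: maze.sense[dir→north]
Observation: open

Action: stack.push[x→north]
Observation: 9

Action: maze.move[dir→north]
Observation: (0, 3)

Action: maze.sense[dir→east]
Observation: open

Action: stack.push[x→east]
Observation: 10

Action: maze.move[dir→east]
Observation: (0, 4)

Action: maze.sense[dir→east]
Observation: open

Action: stack.push[x→east]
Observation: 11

Action: maze.move[dir→east]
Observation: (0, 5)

Action: stack.pop[]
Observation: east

Action: maze.move[dir→west]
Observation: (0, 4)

Action: stack.pop[]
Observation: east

Action: maze.move[dir→west]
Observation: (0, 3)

Action: maze.sense[dir→west]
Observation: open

Action: stack.push[x→west]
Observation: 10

Action: maze.move[dir→west]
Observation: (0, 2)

Action: maze.sense[dir→west]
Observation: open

Action: stack.push[x→west]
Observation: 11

Action: maze.move[dir→west]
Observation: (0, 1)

Action: maze.sense[dir→west]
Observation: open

Action: stack.push[x→west]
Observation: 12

Action: maze.move[dir→west]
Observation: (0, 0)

Action: maze.sense[dir→south]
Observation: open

Action: stack.push[x→south]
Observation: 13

Action: maze.move[dir→south]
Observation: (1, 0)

Action: maze.sense[dir→east]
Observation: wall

Action: maze.sense[dir→south]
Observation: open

Action: stack.push[x→south]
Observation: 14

Action: maze.move[dir→south]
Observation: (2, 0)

Action: maze.sense[dir→east]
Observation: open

Action: stack.push[x→east]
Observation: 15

Action: maze.move[dir→east]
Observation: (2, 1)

Action: maze.sense[dir→east]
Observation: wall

Action: maze.sense[dir→south]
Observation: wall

Action: stack.pop[]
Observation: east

Action: maze.move[dir→west]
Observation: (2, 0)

Action: maze.sense[dir→south]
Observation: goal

Action: maze.move[dir→south]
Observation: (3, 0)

Answer: (3, 0)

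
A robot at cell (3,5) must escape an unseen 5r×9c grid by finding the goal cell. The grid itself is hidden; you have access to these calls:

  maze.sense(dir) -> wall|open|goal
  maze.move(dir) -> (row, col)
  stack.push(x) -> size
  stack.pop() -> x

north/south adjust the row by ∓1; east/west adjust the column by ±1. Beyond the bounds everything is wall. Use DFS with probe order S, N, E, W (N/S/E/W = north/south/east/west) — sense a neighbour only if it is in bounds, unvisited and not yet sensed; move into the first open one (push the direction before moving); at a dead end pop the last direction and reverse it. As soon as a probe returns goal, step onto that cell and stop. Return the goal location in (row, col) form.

% maze.sense(dir=south) ~> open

% stack.push(x=south) ~> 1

% maze.move(dir=south) ~> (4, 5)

% maze.sense(dir=east) ~> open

% stack.push(x=east) ~> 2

% maze.move(dir=east) ~> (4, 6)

% maze.sense(dir=north) ~> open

% stack.push(x=north) ~> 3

% maze.move(dir=north) ~> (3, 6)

% maze.sense(dir=north) ~> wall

% maze.sense(dir=east) ~> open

% stack.push(x=east) ~> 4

% maze.move(dir=east) ~> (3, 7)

% maze.sense(dir=south) ~> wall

% maze.sense(dir=north) ~> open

% stack.push(x=north) ~> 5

% maze.move(dir=north) ~> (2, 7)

% maze.sense(dir=north) ~> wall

% maze.sense(dir=east) ~> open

% stack.push(x=east) ~> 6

% maze.move(dir=east) ~> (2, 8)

% maze.sense(dir=south) ~> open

% stack.push(x=south) ~> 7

% maze.move(dir=south) ~> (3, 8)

% maze.sense(dir=south) ~> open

% stack.push(x=south) ~> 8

% maze.move(dir=south) ~> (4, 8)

% stack.pop() ~> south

% maze.move(dir=north) ~> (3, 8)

% stack.pop() ~> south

% maze.move(dir=north) ~> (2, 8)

% maze.sense(dir=north) ~> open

% stack.push(x=north) ~> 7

% maze.move(dir=north) ~> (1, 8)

% maze.sense(dir=north) ~> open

% stack.push(x=north) ~> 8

% maze.move(dir=north) ~> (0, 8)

% maze.sense(dir=west) ~> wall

% stack.pop() ~> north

% maze.move(dir=south) ~> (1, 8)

% stack.pop() ~> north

% maze.move(dir=south) ~> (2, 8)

% stack.pop() ~> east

% maze.move(dir=west) ~> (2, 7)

% stack.pop() ~> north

% maze.move(dir=south) ~> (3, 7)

% stack.pop() ~> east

% maze.move(dir=west) ~> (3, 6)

% stack.pop() ~> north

% maze.move(dir=south) ~> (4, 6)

% stack.pop() ~> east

% maze.move(dir=west) ~> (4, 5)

% maze.sense(dir=west) ~> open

% stack.push(x=west) ~> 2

% maze.move(dir=west) ~> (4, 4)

% maze.sense(dir=north) ~> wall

% maze.sense(dir=west) ~> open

% stack.push(x=west) ~> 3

% maze.move(dir=west) ~> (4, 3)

% maze.sense(dir=north) ~> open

% stack.push(x=north) ~> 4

% maze.move(dir=north) ~> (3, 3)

% maze.sense(dir=north) ~> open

% stack.push(x=north) ~> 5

% maze.move(dir=north) ~> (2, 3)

% maze.sense(dir=north) ~> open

% stack.push(x=north) ~> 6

% maze.move(dir=north) ~> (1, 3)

% maze.sense(dir=north) ~> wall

% maze.sense(dir=east) ~> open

% stack.push(x=east) ~> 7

% maze.move(dir=east) ~> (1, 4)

% maze.sense(dir=south) ~> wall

% maze.sense(dir=north) ~> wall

% maze.sense(dir=east) ~> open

% stack.push(x=east) ~> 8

% maze.move(dir=east) ~> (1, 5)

% maze.sense(dir=south) ~> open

% stack.push(x=south) ~> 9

% maze.move(dir=south) ~> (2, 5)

% stack.pop() ~> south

% maze.move(dir=north) ~> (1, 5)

% maze.sense(dir=north) ~> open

% stack.push(x=north) ~> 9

% maze.move(dir=north) ~> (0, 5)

% maze.sense(dir=east) ~> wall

% stack.pop() ~> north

% maze.move(dir=south) ~> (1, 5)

% maze.sense(dir=east) ~> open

% stack.push(x=east) ~> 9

% maze.move(dir=east) ~> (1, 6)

% stack.pop() ~> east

% maze.move(dir=west) ~> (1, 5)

% stack.pop() ~> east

% maze.move(dir=west) ~> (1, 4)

% stack.pop() ~> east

% maze.move(dir=west) ~> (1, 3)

% maze.sense(dir=west) ~> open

% stack.push(x=west) ~> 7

% maze.move(dir=west) ~> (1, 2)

% maze.sense(dir=south) ~> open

% stack.push(x=south) ~> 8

% maze.move(dir=south) ~> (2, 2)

% maze.sense(dir=south) ~> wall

% maze.sense(dir=west) ~> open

% stack.push(x=west) ~> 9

% maze.move(dir=west) ~> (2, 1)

% maze.sense(dir=south) ~> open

% stack.push(x=south) ~> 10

% maze.move(dir=south) ~> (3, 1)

% maze.sense(dir=south) ~> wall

% maze.sense(dir=west) ~> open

% stack.push(x=west) ~> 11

% maze.move(dir=west) ~> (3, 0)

% maze.sense(dir=south) ~> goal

% maze.move(dir=south) ~> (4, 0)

Answer: (4, 0)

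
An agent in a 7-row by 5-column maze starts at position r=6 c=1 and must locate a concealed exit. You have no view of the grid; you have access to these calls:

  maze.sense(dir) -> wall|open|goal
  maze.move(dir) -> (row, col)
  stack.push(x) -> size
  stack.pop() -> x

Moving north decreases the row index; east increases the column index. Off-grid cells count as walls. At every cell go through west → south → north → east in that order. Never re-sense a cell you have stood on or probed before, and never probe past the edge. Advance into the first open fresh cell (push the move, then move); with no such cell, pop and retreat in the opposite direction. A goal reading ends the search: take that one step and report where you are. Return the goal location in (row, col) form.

→ maze.sense(dir→west)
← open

→ stack.push(x→west)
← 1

→ maze.move(dir→west)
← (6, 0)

→ maze.sense(dir→north)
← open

→ stack.push(x→north)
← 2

→ maze.move(dir→north)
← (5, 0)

→ maze.sense(dir→north)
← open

→ stack.push(x→north)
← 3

→ maze.move(dir→north)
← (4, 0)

→ maze.sense(dir→north)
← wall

→ maze.sense(dir→east)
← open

→ stack.push(x→east)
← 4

→ maze.move(dir→east)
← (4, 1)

→ maze.sense(dir→south)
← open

→ stack.push(x→south)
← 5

→ maze.move(dir→south)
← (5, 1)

→ maze.sense(dir→east)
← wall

→ stack.pop()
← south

→ maze.move(dir→north)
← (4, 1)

→ maze.sense(dir→north)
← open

→ stack.push(x→north)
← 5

→ maze.move(dir→north)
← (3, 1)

→ maze.sense(dir→north)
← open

→ stack.push(x→north)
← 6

→ maze.move(dir→north)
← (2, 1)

→ maze.sense(dir→west)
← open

→ stack.push(x→west)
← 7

→ maze.move(dir→west)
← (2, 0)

→ maze.sense(dir→north)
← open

→ stack.push(x→north)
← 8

→ maze.move(dir→north)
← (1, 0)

→ maze.sense(dir→north)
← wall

→ maze.sense(dir→east)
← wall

→ stack.pop()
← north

→ maze.move(dir→south)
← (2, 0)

→ stack.pop()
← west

→ maze.move(dir→east)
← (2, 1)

→ maze.sense(dir→east)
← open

→ stack.push(x→east)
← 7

→ maze.move(dir→east)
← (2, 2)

→ maze.sense(dir→south)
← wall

→ maze.sense(dir→north)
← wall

→ maze.sense(dir→east)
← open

→ stack.push(x→east)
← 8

→ maze.move(dir→east)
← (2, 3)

→ maze.sense(dir→south)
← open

→ stack.push(x→south)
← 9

→ maze.move(dir→south)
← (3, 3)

→ maze.sense(dir→south)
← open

→ stack.push(x→south)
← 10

→ maze.move(dir→south)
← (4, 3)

→ maze.sense(dir→west)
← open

→ stack.push(x→west)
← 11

→ maze.move(dir→west)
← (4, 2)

→ stack.pop()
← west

→ maze.move(dir→east)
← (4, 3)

→ maze.sense(dir→south)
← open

→ stack.push(x→south)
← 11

→ maze.move(dir→south)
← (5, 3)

→ maze.sense(dir→south)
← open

→ stack.push(x→south)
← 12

→ maze.move(dir→south)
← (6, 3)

→ maze.sense(dir→west)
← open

→ stack.push(x→west)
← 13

→ maze.move(dir→west)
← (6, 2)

→ stack.pop()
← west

→ maze.move(dir→east)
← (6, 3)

→ maze.sense(dir→east)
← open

→ stack.push(x→east)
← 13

→ maze.move(dir→east)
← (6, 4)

→ maze.sense(dir→north)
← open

→ stack.push(x→north)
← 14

→ maze.move(dir→north)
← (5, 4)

→ maze.sense(dir→north)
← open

→ stack.push(x→north)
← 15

→ maze.move(dir→north)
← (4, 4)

→ maze.sense(dir→north)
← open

→ stack.push(x→north)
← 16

→ maze.move(dir→north)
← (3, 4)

→ maze.sense(dir→north)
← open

→ stack.push(x→north)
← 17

→ maze.move(dir→north)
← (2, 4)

→ maze.sense(dir→north)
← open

→ stack.push(x→north)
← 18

→ maze.move(dir→north)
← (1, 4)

→ maze.sense(dir→west)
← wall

→ maze.sense(dir→north)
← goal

→ maze.move(dir→north)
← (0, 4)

Answer: (0, 4)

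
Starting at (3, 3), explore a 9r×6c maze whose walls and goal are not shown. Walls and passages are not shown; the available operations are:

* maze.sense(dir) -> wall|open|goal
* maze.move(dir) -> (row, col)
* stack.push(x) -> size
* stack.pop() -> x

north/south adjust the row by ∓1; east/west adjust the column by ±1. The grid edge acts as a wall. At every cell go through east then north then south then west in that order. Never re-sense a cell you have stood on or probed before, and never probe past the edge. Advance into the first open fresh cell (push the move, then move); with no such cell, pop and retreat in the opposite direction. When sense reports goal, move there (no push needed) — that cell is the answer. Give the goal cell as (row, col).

>> maze.sense(dir='east')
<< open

>> stack.push(x='east')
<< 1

>> maze.move(dir='east')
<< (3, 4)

>> maze.sense(dir='east')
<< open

>> stack.push(x='east')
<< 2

>> maze.move(dir='east')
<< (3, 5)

>> maze.sense(dir='north')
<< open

>> stack.push(x='north')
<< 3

>> maze.move(dir='north')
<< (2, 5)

>> maze.sense(dir='north')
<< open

>> stack.push(x='north')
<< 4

>> maze.move(dir='north')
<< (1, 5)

>> maze.sense(dir='north')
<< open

>> stack.push(x='north')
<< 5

>> maze.move(dir='north')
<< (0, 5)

>> maze.sense(dir='west')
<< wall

>> stack.pop()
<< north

>> maze.move(dir='south')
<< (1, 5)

>> maze.sense(dir='west')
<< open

>> stack.push(x='west')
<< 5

>> maze.move(dir='west')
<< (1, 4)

>> maze.sense(dir='south')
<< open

>> stack.push(x='south')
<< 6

>> maze.move(dir='south')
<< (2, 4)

>> maze.sense(dir='west')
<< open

>> stack.push(x='west')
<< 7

>> maze.move(dir='west')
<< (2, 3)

>> maze.sense(dir='north')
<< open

>> stack.push(x='north')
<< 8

>> maze.move(dir='north')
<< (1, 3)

>> maze.sense(dir='north')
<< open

>> stack.push(x='north')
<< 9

>> maze.move(dir='north')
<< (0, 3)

>> maze.sense(dir='west')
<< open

>> stack.push(x='west')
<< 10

>> maze.move(dir='west')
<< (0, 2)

>> maze.sense(dir='south')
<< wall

>> maze.sense(dir='west')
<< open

>> stack.push(x='west')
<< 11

>> maze.move(dir='west')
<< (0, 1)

>> maze.sense(dir='south')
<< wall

>> maze.sense(dir='west')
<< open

>> stack.push(x='west')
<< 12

>> maze.move(dir='west')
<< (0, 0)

>> maze.sense(dir='south')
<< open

>> stack.push(x='south')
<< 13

>> maze.move(dir='south')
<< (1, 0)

>> maze.sense(dir='south')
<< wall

>> stack.pop()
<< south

>> maze.move(dir='north')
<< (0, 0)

>> stack.pop()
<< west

>> maze.move(dir='east')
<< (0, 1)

>> stack.pop()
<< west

>> maze.move(dir='east')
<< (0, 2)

>> stack.pop()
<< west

>> maze.move(dir='east')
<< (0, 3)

>> stack.pop()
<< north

>> maze.move(dir='south')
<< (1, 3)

>> stack.pop()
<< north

>> maze.move(dir='south')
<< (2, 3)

>> maze.sense(dir='west')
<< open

>> stack.push(x='west')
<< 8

>> maze.move(dir='west')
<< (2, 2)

>> maze.sense(dir='south')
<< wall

>> maze.sense(dir='west')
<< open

>> stack.push(x='west')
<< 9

>> maze.move(dir='west')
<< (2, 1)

>> maze.sense(dir='south')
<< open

>> stack.push(x='south')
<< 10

>> maze.move(dir='south')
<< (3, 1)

>> maze.sense(dir='south')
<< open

>> stack.push(x='south')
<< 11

>> maze.move(dir='south')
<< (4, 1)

>> maze.sense(dir='east')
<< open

>> stack.push(x='east')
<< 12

>> maze.move(dir='east')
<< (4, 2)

>> maze.sense(dir='east')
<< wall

>> maze.sense(dir='south')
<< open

>> stack.push(x='south')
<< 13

>> maze.move(dir='south')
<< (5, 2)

>> maze.sense(dir='east')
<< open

>> stack.push(x='east')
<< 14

>> maze.move(dir='east')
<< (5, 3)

>> maze.sense(dir='east')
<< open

>> stack.push(x='east')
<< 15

>> maze.move(dir='east')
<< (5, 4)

>> maze.sense(dir='east')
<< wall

>> maze.sense(dir='north')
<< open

>> stack.push(x='north')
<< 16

>> maze.move(dir='north')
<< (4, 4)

>> maze.sense(dir='east')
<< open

>> stack.push(x='east')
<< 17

>> maze.move(dir='east')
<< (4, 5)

>> stack.pop()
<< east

>> maze.move(dir='west')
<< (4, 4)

>> stack.pop()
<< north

>> maze.move(dir='south')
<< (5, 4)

>> maze.sense(dir='south')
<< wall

>> stack.pop()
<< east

>> maze.move(dir='west')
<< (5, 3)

>> maze.sense(dir='south')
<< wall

>> stack.pop()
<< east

>> maze.move(dir='west')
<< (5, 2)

>> maze.sense(dir='south')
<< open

>> stack.push(x='south')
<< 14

>> maze.move(dir='south')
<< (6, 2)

>> maze.sense(dir='south')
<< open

>> stack.push(x='south')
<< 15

>> maze.move(dir='south')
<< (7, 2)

>> maze.sense(dir='east')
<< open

>> stack.push(x='east')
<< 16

>> maze.move(dir='east')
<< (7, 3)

>> maze.sense(dir='east')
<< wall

>> maze.sense(dir='south')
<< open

>> stack.push(x='south')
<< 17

>> maze.move(dir='south')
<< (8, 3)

>> maze.sense(dir='east')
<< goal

>> maze.move(dir='east')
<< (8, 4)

Answer: (8, 4)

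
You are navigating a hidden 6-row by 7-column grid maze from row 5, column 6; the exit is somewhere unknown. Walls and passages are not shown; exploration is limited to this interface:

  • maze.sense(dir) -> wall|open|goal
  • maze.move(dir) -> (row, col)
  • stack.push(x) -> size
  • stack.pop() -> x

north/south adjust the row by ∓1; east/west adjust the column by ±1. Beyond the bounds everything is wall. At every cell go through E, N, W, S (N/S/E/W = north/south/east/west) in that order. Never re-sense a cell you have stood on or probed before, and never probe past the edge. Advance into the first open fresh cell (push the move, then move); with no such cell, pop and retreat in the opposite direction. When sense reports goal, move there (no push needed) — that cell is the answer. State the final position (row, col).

% maze.sense(north) : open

% stack.push(north) : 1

% maze.move(north) : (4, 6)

% maze.sense(north) : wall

% maze.sense(west) : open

% stack.push(west) : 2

% maze.move(west) : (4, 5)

% maze.sense(north) : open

% stack.push(north) : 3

% maze.move(north) : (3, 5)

% maze.sense(north) : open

% stack.push(north) : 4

% maze.move(north) : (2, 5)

% maze.sense(east) : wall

% maze.sense(north) : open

% stack.push(north) : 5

% maze.move(north) : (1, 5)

% maze.sense(east) : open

% stack.push(east) : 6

% maze.move(east) : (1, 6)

% maze.sense(north) : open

% stack.push(north) : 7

% maze.move(north) : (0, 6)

% maze.sense(west) : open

% stack.push(west) : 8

% maze.move(west) : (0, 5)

% maze.sense(west) : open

% stack.push(west) : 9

% maze.move(west) : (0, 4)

% maze.sense(west) : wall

% maze.sense(south) : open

% stack.push(south) : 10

% maze.move(south) : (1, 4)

% maze.sense(west) : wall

% maze.sense(south) : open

% stack.push(south) : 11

% maze.move(south) : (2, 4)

% maze.sense(west) : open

% stack.push(west) : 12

% maze.move(west) : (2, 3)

% maze.sense(west) : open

% stack.push(west) : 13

% maze.move(west) : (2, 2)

% maze.sense(north) : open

% stack.push(north) : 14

% maze.move(north) : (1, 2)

% maze.sense(north) : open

% stack.push(north) : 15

% maze.move(north) : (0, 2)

% maze.sense(west) : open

% stack.push(west) : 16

% maze.move(west) : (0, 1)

% maze.sense(west) : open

% stack.push(west) : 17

% maze.move(west) : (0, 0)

% maze.sense(south) : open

% stack.push(south) : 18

% maze.move(south) : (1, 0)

% maze.sense(east) : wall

% maze.sense(south) : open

% stack.push(south) : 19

% maze.move(south) : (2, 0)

% maze.sense(east) : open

% stack.push(east) : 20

% maze.move(east) : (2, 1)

% maze.sense(south) : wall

% stack.pop() : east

% maze.move(west) : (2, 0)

% maze.sense(south) : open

% stack.push(south) : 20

% maze.move(south) : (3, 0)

% maze.sense(south) : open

% stack.push(south) : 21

% maze.move(south) : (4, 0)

% maze.sense(east) : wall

% maze.sense(south) : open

% stack.push(south) : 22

% maze.move(south) : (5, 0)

% maze.sense(east) : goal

% maze.move(east) : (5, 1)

Answer: (5, 1)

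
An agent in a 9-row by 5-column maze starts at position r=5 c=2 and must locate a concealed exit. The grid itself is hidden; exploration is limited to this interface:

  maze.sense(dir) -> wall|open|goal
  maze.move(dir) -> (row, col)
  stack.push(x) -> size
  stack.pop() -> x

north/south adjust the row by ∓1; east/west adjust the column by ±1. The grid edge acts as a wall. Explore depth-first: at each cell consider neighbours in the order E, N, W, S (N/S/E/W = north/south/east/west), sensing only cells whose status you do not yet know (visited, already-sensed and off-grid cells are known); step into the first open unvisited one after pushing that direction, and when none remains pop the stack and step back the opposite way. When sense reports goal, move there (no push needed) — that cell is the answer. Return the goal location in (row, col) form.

% maze.sense dir→east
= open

% stack.push x→east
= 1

% maze.move dir→east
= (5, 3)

% maze.sense dir→east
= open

% stack.push x→east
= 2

% maze.move dir→east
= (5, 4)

% maze.sense dir→north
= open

% stack.push x→north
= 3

% maze.move dir→north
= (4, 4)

% maze.sense dir→north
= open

% stack.push x→north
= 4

% maze.move dir→north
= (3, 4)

% maze.sense dir→north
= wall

% maze.sense dir→west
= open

% stack.push x→west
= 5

% maze.move dir→west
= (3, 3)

% maze.sense dir→north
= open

% stack.push x→north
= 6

% maze.move dir→north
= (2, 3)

% maze.sense dir→north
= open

% stack.push x→north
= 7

% maze.move dir→north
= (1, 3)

% maze.sense dir→east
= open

% stack.push x→east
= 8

% maze.move dir→east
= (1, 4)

% maze.sense dir→north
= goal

% maze.move dir→north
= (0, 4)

Answer: (0, 4)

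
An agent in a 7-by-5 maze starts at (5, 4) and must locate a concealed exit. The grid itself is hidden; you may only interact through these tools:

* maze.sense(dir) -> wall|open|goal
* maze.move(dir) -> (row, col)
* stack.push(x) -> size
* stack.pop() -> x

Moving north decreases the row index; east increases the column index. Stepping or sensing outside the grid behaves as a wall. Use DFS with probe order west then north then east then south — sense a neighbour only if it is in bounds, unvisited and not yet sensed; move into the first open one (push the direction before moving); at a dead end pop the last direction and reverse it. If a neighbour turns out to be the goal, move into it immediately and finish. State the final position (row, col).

Act: maze.sense[dir=west]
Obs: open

Act: stack.push[x=west]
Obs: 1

Act: maze.move[dir=west]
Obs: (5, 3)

Act: maze.sense[dir=west]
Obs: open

Act: stack.push[x=west]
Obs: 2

Act: maze.move[dir=west]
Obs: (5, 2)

Act: maze.sense[dir=west]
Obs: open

Act: stack.push[x=west]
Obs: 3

Act: maze.move[dir=west]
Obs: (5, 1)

Act: maze.sense[dir=west]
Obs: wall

Act: maze.sense[dir=north]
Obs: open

Act: stack.push[x=north]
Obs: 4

Act: maze.move[dir=north]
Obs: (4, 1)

Act: maze.sense[dir=west]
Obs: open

Act: stack.push[x=west]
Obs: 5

Act: maze.move[dir=west]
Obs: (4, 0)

Act: maze.sense[dir=north]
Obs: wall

Act: stack.pop[]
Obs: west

Act: maze.move[dir=east]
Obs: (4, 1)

Act: maze.sense[dir=north]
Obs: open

Act: stack.push[x=north]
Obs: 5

Act: maze.move[dir=north]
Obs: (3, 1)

Act: maze.sense[dir=north]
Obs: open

Act: stack.push[x=north]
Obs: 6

Act: maze.move[dir=north]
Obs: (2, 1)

Act: maze.sense[dir=west]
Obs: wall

Act: maze.sense[dir=north]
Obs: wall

Act: maze.sense[dir=east]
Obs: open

Act: stack.push[x=east]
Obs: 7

Act: maze.move[dir=east]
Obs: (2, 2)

Act: maze.sense[dir=north]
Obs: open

Act: stack.push[x=north]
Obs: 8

Act: maze.move[dir=north]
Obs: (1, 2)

Act: maze.sense[dir=north]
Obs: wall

Act: maze.sense[dir=east]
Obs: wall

Act: stack.pop[]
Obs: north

Act: maze.move[dir=south]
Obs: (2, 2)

Act: maze.sense[dir=east]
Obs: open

Act: stack.push[x=east]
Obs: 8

Act: maze.move[dir=east]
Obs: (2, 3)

Act: maze.sense[dir=east]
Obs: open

Act: stack.push[x=east]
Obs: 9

Act: maze.move[dir=east]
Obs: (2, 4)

Act: maze.sense[dir=north]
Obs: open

Act: stack.push[x=north]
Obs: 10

Act: maze.move[dir=north]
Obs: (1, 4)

Act: maze.sense[dir=north]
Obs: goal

Act: maze.move[dir=north]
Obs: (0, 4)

Answer: (0, 4)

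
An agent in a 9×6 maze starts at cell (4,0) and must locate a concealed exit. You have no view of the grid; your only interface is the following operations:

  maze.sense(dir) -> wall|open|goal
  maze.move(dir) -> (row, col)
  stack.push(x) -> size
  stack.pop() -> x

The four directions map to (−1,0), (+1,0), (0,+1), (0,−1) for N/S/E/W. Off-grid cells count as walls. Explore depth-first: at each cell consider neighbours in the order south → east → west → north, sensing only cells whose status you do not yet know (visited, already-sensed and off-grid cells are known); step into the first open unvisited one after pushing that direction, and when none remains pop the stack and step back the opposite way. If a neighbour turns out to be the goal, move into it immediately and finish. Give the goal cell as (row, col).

! maze.sense(dir: south) : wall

! maze.sense(dir: east) : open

! stack.push(x: east) : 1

! maze.move(dir: east) : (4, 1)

! maze.sense(dir: south) : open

! stack.push(x: south) : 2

! maze.move(dir: south) : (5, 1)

! maze.sense(dir: south) : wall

! maze.sense(dir: east) : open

! stack.push(x: east) : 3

! maze.move(dir: east) : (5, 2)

! maze.sense(dir: south) : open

! stack.push(x: south) : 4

! maze.move(dir: south) : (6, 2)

! maze.sense(dir: south) : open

! stack.push(x: south) : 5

! maze.move(dir: south) : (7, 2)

! maze.sense(dir: south) : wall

! maze.sense(dir: east) : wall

! maze.sense(dir: west) : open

! stack.push(x: west) : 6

! maze.move(dir: west) : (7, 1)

! maze.sense(dir: south) : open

! stack.push(x: south) : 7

! maze.move(dir: south) : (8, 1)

! maze.sense(dir: west) : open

! stack.push(x: west) : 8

! maze.move(dir: west) : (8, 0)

! maze.sense(dir: north) : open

! stack.push(x: north) : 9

! maze.move(dir: north) : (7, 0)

! maze.sense(dir: north) : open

! stack.push(x: north) : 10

! maze.move(dir: north) : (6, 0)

! stack.pop() : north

! maze.move(dir: south) : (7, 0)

! stack.pop() : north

! maze.move(dir: south) : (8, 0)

! stack.pop() : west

! maze.move(dir: east) : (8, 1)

! stack.pop() : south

! maze.move(dir: north) : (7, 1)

! stack.pop() : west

! maze.move(dir: east) : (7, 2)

! stack.pop() : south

! maze.move(dir: north) : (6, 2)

! maze.sense(dir: east) : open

! stack.push(x: east) : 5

! maze.move(dir: east) : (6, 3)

! maze.sense(dir: east) : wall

! maze.sense(dir: north) : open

! stack.push(x: north) : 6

! maze.move(dir: north) : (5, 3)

! maze.sense(dir: east) : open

! stack.push(x: east) : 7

! maze.move(dir: east) : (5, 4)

! maze.sense(dir: east) : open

! stack.push(x: east) : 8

! maze.move(dir: east) : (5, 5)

! maze.sense(dir: south) : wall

! maze.sense(dir: north) : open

! stack.push(x: north) : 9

! maze.move(dir: north) : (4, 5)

! maze.sense(dir: west) : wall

! maze.sense(dir: north) : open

! stack.push(x: north) : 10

! maze.move(dir: north) : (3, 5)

! maze.sense(dir: west) : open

! stack.push(x: west) : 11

! maze.move(dir: west) : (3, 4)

! maze.sense(dir: west) : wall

! maze.sense(dir: north) : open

! stack.push(x: north) : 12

! maze.move(dir: north) : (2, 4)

! maze.sense(dir: east) : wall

! maze.sense(dir: west) : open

! stack.push(x: west) : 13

! maze.move(dir: west) : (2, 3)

! maze.sense(dir: west) : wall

! maze.sense(dir: north) : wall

! stack.pop() : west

! maze.move(dir: east) : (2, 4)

! maze.sense(dir: north) : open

! stack.push(x: north) : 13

! maze.move(dir: north) : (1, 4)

! maze.sense(dir: east) : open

! stack.push(x: east) : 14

! maze.move(dir: east) : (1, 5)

! maze.sense(dir: north) : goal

! maze.move(dir: north) : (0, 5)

Answer: (0, 5)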